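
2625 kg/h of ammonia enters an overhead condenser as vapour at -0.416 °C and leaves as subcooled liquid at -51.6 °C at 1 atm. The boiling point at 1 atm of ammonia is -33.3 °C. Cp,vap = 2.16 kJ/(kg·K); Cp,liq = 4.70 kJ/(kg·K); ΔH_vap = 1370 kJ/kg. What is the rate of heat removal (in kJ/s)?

vapour -0.416→-33.3 °C: -71.029 kJ/kg
condensation at -33.3 °C: -1370 kJ/kg
liquid -33.3→-51.6 °C: -86.01 kJ/kg
Δh = -71.029 + -1370 + -86.01 = -1527 kJ/kg
Q = ṁ·Δh = 2625 kg/h × -1527 kJ/kg = -4.0085e+06 kJ/h
|Q| = 1113.5 kW

Q_c = 1110 kJ/s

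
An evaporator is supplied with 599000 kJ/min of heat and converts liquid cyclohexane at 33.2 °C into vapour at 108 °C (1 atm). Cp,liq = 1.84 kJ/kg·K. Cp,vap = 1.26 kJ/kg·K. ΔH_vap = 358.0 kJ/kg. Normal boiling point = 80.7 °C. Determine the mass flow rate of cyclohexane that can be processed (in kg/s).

ṁ = 20.8 kg/s

Δh = 1.84×(80.7−33.2) + 358.0 + 1.26×(108−80.7) = 479.8 kJ/kg
Q = 599000 kJ/min = 9983.3 kJ/s = 9983.3 kJ/s
ṁ = Q/Δh = 9983.3 / 479.8 = 20.807 kg/s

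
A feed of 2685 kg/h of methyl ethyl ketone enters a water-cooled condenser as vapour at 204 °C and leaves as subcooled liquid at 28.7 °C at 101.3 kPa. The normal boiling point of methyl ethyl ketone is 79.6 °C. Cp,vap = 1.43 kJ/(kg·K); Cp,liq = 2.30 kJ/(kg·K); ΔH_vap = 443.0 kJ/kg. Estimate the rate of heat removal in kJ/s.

Q_c = 550 kJ/s

vapour 204→79.6 °C: -177.89 kJ/kg
condensation at 79.6 °C: -443 kJ/kg
liquid 79.6→28.7 °C: -117.07 kJ/kg
Δh = -177.89 + -443 + -117.07 = -737.96 kJ/kg
Q = ṁ·Δh = 2685 kg/h × -737.96 kJ/kg = -1.9814e+06 kJ/h
|Q| = 550.4 kW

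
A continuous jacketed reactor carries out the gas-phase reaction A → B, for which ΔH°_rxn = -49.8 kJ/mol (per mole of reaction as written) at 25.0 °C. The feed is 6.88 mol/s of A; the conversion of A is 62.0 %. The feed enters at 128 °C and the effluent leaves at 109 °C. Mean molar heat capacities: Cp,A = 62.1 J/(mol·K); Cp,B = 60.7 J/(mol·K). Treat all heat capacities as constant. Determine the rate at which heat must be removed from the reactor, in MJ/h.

Q_out = 796 MJ/h

Extent of reaction ξ = 0.620 × 6.88 = 4.2656 mol/s
Reaction term: ξ·ΔH°_rxn = 4.2656 × -49.8 = -212.43 kJ/s
Sensible, feed 128→25 °C: -44.007 kJ/s
Outlet flows (mol/s): A 2.6144, B 4.2656
Sensible, products 25→109 °C: 35.387 kJ/s
Q = ΔH = -221.05 kJ/s = -221.05 kW
Heat removed = 795.77 MJ/h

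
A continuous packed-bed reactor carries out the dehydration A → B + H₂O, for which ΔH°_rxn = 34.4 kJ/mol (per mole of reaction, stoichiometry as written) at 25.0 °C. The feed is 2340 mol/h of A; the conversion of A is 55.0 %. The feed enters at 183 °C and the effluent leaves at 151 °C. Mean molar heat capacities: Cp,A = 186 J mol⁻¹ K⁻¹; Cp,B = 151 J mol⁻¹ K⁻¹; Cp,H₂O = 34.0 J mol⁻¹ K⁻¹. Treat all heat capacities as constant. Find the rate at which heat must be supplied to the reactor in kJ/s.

Q_in = 8.38 kJ/s

Extent of reaction ξ = 0.550 × 2340 = 1287 mol/h
Reaction term: ξ·ΔH°_rxn = 1287 × 34.4 = 44273 kJ/h
Sensible, feed 183→25 °C: -68768 kJ/h
Outlet flows (mol/h): A 1053, B 1287, H₂O 1287
Sensible, products 25→151 °C: 54678 kJ/h
Q = ΔH = 30183 kJ/h = 8.3842 kW
Heat supplied = 8.3842 kJ/s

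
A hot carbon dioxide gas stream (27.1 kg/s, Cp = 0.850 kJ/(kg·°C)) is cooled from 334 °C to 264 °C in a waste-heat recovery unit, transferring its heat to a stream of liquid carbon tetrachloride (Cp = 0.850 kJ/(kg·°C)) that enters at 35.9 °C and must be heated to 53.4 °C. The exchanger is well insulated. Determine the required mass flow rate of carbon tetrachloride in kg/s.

ṁ_c = 108 kg/s

Heat released by hot stream: Q = 27.1 × 0.850 × (334 − 264) = 1612.5 kJ/s
Energy balance on cold side (adiabatic exchanger): Q = ṁ_c·Cp_c·(T_c,out − T_c,in)
ṁ_c = 1612.5 / [0.850 × (53.4 − 35.9)] = 108.4 kg/s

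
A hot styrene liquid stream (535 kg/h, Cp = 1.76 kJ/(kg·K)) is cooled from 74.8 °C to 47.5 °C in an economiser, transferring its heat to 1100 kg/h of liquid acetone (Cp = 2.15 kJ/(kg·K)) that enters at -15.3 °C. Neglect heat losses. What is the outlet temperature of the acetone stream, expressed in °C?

Heat released by hot stream: Q = 535 × 1.76 × (74.8 − 47.5) = 25706 kJ/h
Energy balance on cold side (adiabatic exchanger): Q = ṁ_c·Cp_c·(T_c,out − T_c,in)
T_c,out = -15.3 + 25706/(1100 × 2.15) = -4.4308 °C

T_c,out = -4.43 °C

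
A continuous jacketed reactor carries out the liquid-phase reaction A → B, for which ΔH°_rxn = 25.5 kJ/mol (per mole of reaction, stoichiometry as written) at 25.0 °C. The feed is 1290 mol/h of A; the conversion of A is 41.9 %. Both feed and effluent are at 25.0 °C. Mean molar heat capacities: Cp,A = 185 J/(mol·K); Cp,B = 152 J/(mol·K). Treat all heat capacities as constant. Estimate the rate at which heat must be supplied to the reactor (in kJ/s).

Q_in = 3.83 kJ/s

Extent of reaction ξ = 0.419 × 1290 = 540.51 mol/h
Reaction term: ξ·ΔH°_rxn = 540.51 × 25.5 = 13783 kJ/h
Q = ΔH = 13783 kJ/h = 3.8286 kW
Heat supplied = 3.8286 kJ/s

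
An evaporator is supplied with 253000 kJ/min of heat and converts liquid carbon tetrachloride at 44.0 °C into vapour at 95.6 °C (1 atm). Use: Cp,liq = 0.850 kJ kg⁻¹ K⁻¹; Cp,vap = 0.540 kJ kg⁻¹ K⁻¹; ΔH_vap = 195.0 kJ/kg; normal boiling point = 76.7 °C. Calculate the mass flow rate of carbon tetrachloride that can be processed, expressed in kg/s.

Δh = 0.850×(76.7−44.0) + 195.0 + 0.540×(95.6−76.7) = 233 kJ/kg
Q = 253000 kJ/min = 4216.7 kJ/s = 4216.7 kJ/s
ṁ = Q/Δh = 4216.7 / 233 = 18.097 kg/s

ṁ = 18.1 kg/s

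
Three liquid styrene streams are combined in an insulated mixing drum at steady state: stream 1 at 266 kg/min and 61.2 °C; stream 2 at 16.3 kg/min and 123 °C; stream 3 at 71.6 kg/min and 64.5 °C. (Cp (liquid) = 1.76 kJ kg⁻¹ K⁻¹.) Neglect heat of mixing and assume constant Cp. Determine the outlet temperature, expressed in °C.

T_out = 64.7 °C

Adiabatic, steady state ⇒ Σ ṁᵢCp,ᵢ(T_out − Tᵢ) = 0
T_out = Σ ṁᵢCp,ᵢTᵢ / Σ ṁᵢCp,ᵢ
      = 40308 / 622.86 = 64.714 °C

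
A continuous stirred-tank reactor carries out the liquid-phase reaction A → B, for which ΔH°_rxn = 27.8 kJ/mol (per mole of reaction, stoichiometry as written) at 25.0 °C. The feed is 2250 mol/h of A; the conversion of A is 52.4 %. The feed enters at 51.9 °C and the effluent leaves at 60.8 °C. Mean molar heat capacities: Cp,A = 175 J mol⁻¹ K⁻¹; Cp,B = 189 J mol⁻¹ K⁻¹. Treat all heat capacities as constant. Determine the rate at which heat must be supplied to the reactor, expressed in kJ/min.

Extent of reaction ξ = 0.524 × 2250 = 1179 mol/h
Reaction term: ξ·ΔH°_rxn = 1179 × 27.8 = 32776 kJ/h
Sensible, feed 51.9→25 °C: -10592 kJ/h
Outlet flows (mol/h): A 1071, B 1179
Sensible, products 25→60.8 °C: 14687 kJ/h
Q = ΔH = 36871 kJ/h = 10.242 kW
Heat supplied = 614.52 kJ/min

Q_in = 615 kJ/min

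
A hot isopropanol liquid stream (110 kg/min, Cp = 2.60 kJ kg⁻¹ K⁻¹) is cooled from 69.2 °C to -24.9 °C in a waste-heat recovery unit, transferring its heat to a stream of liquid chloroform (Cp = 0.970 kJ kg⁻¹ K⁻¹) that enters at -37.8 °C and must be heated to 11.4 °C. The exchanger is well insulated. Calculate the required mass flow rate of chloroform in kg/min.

Heat released by hot stream: Q = 110 × 2.60 × (69.2 − -24.9) = 26913 kJ/min
Energy balance on cold side (adiabatic exchanger): Q = ṁ_c·Cp_c·(T_c,out − T_c,in)
ṁ_c = 26913 / [0.970 × (11.4 − -37.8)] = 563.92 kg/min

ṁ_c = 564 kg/min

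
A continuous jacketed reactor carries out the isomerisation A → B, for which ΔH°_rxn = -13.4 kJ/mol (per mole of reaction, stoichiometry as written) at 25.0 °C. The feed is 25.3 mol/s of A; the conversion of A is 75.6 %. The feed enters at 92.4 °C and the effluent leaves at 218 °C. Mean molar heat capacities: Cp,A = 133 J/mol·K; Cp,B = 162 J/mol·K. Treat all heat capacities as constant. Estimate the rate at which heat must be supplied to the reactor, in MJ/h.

Extent of reaction ξ = 0.756 × 25.3 = 19.127 mol/s
Reaction term: ξ·ΔH°_rxn = 19.127 × -13.4 = -256.3 kJ/s
Sensible, feed 92.4→25 °C: -226.79 kJ/s
Outlet flows (mol/s): A 6.1732, B 19.127
Sensible, products 25→218 °C: 756.48 kJ/s
Q = ΔH = 273.39 kJ/s = 273.39 kW
Heat supplied = 984.19 MJ/h

Q_in = 984 MJ/h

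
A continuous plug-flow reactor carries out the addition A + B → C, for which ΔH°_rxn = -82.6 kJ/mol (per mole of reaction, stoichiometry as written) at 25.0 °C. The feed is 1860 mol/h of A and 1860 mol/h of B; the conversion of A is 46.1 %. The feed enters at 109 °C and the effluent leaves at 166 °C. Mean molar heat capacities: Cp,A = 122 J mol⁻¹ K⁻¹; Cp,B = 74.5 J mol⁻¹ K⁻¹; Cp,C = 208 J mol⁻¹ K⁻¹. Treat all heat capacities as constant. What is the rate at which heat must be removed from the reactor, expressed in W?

Extent of reaction ξ = 0.461 × 1860 = 857.46 mol/h
Reaction term: ξ·ΔH°_rxn = 857.46 × -82.6 = -70826 kJ/h
Sensible, feed 109→25 °C: -30701 kJ/h
Outlet flows (mol/h): A 1002.5, B 1002.5, C 857.46
Sensible, products 25→166 °C: 52924 kJ/h
Q = ΔH = -48603 kJ/h = -13.501 kW
Heat removed = 13501 W

Q_out = 13500 W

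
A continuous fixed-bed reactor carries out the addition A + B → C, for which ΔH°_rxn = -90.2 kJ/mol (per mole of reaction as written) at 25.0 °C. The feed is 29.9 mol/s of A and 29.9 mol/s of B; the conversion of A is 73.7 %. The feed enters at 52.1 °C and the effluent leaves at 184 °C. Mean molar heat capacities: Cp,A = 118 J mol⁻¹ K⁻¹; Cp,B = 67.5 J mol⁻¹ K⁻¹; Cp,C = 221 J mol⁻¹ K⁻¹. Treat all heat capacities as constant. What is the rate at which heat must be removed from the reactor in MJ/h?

Extent of reaction ξ = 0.737 × 29.9 = 22.036 mol/s
Reaction term: ξ·ΔH°_rxn = 22.036 × -90.2 = -1987.7 kJ/s
Sensible, feed 52.1→25 °C: -150.31 kJ/s
Outlet flows (mol/s): A 7.8637, B 7.8637, C 22.036
Sensible, products 25→184 °C: 1006.3 kJ/s
Q = ΔH = -1131.7 kJ/s = -1131.7 kW
Heat removed = 4074.2 MJ/h

Q_out = 4070 MJ/h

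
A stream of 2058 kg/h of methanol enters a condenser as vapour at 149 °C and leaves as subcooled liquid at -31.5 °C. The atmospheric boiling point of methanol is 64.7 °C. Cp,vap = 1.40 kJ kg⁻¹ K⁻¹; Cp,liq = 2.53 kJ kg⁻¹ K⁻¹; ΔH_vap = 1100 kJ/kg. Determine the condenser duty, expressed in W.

Q_c = 835000 W

vapour 149→64.7 °C: -118.02 kJ/kg
condensation at 64.7 °C: -1100 kJ/kg
liquid 64.7→-31.5 °C: -243.39 kJ/kg
Δh = -118.02 + -1100 + -243.39 = -1461.4 kJ/kg
Q = ṁ·Δh = 2058 kg/h × -1461.4 kJ/kg = -3.0076e+06 kJ/h
|Q| = 835.44 kW = 835440 W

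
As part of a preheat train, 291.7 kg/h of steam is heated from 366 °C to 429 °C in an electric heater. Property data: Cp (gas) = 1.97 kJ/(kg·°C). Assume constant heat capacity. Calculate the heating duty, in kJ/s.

Q = ṁ·Cp·ΔT = 291.7 × 1.97 × (429 − 366) = 36203 kJ/h
Converting: 36203 / 3600 s = 10.056 kW

Q = 10.1 kJ/s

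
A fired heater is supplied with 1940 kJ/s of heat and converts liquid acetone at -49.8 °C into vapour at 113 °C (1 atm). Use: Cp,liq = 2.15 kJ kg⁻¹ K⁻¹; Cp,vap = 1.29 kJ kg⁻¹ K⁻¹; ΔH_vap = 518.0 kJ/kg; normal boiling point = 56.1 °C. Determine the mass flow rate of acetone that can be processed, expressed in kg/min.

Δh = 2.15×(56.1−-49.8) + 518.0 + 1.29×(113−56.1) = 819.09 kJ/kg
Q = 1940 kJ/s = 1940 kJ/s = 116400 kJ/min
ṁ = Q/Δh = 116400 / 819.09 = 142.11 kg/min

ṁ = 142 kg/min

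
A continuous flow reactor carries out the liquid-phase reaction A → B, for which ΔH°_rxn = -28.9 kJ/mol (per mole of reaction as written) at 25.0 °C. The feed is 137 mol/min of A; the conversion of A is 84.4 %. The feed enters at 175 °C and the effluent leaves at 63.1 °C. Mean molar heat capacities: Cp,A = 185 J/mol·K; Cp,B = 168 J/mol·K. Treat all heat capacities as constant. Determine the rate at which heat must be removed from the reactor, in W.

Extent of reaction ξ = 0.844 × 137 = 115.63 mol/min
Reaction term: ξ·ΔH°_rxn = 115.63 × -28.9 = -3341.6 kJ/min
Sensible, feed 175→25 °C: -3801.8 kJ/min
Outlet flows (mol/min): A 21.372, B 115.63
Sensible, products 25→63.1 °C: 890.75 kJ/min
Q = ΔH = -6252.6 kJ/min = -104.21 kW
Heat removed = 104210 W

Q_out = 104000 W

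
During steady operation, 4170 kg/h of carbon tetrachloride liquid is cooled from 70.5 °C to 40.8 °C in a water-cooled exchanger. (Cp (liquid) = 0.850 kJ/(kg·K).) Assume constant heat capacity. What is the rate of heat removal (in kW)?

Q = ṁ·Cp·ΔT = 4170 × 0.850 × (40.8 − 70.5) = -105270 kJ/h
Converting: 105270 / 3600 s = 29.242 kW

Q_c = 29.2 kW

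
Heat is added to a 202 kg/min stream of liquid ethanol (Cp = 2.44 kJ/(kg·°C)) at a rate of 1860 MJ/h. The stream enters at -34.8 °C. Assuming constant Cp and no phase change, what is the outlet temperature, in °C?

T_out = 28.1 °C

Q = 1860 MJ/h = 31000 kJ/min
ΔT = Q/(ṁ·Cp) = 31000/(202×2.44) = 62.896 K
T_out = -34.8 + 62.896 = 28.096 °C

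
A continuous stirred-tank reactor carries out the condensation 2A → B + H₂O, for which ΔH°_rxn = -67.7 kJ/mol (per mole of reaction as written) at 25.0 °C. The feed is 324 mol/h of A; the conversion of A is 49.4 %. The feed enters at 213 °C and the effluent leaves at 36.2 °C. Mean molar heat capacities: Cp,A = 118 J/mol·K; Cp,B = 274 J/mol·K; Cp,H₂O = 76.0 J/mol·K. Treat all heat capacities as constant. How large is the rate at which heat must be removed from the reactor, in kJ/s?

Q_out = 3.35 kJ/s

Extent of reaction ξ = 0.494 × 324 / 2 = 80.028 mol/h
Reaction term: ξ·ΔH°_rxn = 80.028 × -67.7 = -5417.9 kJ/h
Sensible, feed 213→25 °C: -7187.6 kJ/h
Outlet flows (mol/h): A 163.94, B 80.028, H₂O 80.028
Sensible, products 25→36.2 °C: 530.38 kJ/h
Q = ΔH = -12075 kJ/h = -3.3542 kW
Heat removed = 3.3542 kJ/s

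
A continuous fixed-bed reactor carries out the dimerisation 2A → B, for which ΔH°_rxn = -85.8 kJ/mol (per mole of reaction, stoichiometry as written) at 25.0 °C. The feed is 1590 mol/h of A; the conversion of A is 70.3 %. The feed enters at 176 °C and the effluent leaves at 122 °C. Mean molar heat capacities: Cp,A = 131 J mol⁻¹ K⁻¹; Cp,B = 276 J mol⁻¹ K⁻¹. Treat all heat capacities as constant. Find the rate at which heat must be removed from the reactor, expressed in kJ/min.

Q_out = 974 kJ/min

Extent of reaction ξ = 0.703 × 1590 / 2 = 558.88 mol/h
Reaction term: ξ·ΔH°_rxn = 558.88 × -85.8 = -47952 kJ/h
Sensible, feed 176→25 °C: -31452 kJ/h
Outlet flows (mol/h): A 472.23, B 558.88
Sensible, products 25→122 °C: 20963 kJ/h
Q = ΔH = -58441 kJ/h = -16.234 kW
Heat removed = 974.02 kJ/min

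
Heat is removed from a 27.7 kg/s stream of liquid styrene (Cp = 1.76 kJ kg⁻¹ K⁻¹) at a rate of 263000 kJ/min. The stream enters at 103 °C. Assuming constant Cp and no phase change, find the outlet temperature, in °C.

Q = 263000 kJ/min = 4383.3 kJ/s
ΔT = Q/(ṁ·Cp) = 4383.3/(27.7×1.76) = 89.911 K
T_out = 103 − 89.911 = 13.089 °C

T_out = 13.1 °C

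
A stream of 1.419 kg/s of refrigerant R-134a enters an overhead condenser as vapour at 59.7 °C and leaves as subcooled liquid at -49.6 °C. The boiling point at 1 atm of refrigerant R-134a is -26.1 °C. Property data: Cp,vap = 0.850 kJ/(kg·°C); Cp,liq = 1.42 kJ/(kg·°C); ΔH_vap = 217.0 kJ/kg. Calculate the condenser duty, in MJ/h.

Q_c = 1650 MJ/h

vapour 59.7→-26.1 °C: -72.93 kJ/kg
condensation at -26.1 °C: -217 kJ/kg
liquid -26.1→-49.6 °C: -33.37 kJ/kg
Δh = -72.93 + -217 + -33.37 = -323.3 kJ/kg
Q = ṁ·Δh = 1.419 kg/s × -323.3 kJ/kg = -458.76 kJ/s
|Q| = 458.76 kW = 1651.5 MJ/h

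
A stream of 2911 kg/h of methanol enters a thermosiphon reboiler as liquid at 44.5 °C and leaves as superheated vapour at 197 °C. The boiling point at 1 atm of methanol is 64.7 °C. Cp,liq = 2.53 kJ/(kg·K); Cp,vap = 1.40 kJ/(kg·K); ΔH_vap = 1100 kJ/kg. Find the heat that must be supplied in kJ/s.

liquid 44.5→64.7 °C: 51.106 kJ/kg
vaporisation at 64.7 °C: 1100 kJ/kg
vapour 64.7→197 °C: 185.22 kJ/kg
Δh = 51.106 + 1100 + 185.22 = 1336.3 kJ/kg
Q = ṁ·Δh = 2911 kg/h × 1336.3 kJ/kg = 3.89e+06 kJ/h
|Q| = 1080.6 kW

Q = 1080 kJ/s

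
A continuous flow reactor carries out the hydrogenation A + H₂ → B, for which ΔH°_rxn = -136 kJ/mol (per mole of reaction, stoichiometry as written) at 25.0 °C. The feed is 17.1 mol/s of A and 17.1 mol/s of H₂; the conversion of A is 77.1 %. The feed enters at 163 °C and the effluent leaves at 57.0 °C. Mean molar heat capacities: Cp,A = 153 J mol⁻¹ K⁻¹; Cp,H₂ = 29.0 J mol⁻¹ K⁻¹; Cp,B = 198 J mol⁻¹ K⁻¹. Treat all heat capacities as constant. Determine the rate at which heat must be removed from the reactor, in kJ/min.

Q_out = 127000 kJ/min

Extent of reaction ξ = 0.771 × 17.1 = 13.184 mol/s
Reaction term: ξ·ΔH°_rxn = 13.184 × -136 = -1793 kJ/s
Sensible, feed 163→25 °C: -429.48 kJ/s
Outlet flows (mol/s): A 3.9159, H₂ 3.9159, B 13.184
Sensible, products 25→57.0 °C: 106.34 kJ/s
Q = ΔH = -2116.2 kJ/s = -2116.2 kW
Heat removed = 126970 kJ/min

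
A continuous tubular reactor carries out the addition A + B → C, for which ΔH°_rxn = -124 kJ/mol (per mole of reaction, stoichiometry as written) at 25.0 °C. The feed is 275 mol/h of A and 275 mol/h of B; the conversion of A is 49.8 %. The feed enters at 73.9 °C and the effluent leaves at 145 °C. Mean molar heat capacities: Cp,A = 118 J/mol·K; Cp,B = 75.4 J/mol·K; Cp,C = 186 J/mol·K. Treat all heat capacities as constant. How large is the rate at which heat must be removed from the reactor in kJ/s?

Q_out = 3.70 kJ/s

Extent of reaction ξ = 0.498 × 275 = 136.95 mol/h
Reaction term: ξ·ΔH°_rxn = 136.95 × -124 = -16982 kJ/h
Sensible, feed 73.9→25 °C: -2600.7 kJ/h
Outlet flows (mol/h): A 138.05, B 138.05, C 136.95
Sensible, products 25→145 °C: 6260.6 kJ/h
Q = ΔH = -13322 kJ/h = -3.7005 kW
Heat removed = 3.7005 kJ/s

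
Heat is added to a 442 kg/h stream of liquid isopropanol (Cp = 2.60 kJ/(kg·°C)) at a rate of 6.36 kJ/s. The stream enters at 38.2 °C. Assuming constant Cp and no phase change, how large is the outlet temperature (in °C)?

Q = 6.36 kJ/s = 22896 kJ/h
ΔT = Q/(ṁ·Cp) = 22896/(442×2.60) = 19.923 K
T_out = 38.2 + 19.923 = 58.123 °C

T_out = 58.1 °C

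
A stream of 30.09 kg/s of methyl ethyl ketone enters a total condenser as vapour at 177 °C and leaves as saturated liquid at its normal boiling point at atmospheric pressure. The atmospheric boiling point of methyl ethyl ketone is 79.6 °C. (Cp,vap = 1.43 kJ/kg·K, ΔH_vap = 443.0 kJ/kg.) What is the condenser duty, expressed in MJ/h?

Q_c = 63100 MJ/h

vapour 177→79.6 °C: -139.28 kJ/kg
condensation at 79.6 °C: -443 kJ/kg
Δh = -139.28 + -443 = -582.28 kJ/kg
Q = ṁ·Δh = 30.09 kg/s × -582.28 kJ/kg = -17521 kJ/s
|Q| = 17521 kW = 63075 MJ/h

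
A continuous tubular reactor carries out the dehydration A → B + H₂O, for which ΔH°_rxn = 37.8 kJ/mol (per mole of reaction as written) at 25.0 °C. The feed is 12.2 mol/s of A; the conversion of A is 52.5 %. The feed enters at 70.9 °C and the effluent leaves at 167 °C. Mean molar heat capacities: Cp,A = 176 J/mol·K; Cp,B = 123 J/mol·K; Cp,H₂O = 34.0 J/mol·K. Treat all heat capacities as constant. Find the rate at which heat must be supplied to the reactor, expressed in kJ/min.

Extent of reaction ξ = 0.525 × 12.2 = 6.405 mol/s
Reaction term: ξ·ΔH°_rxn = 6.405 × 37.8 = 242.11 kJ/s
Sensible, feed 70.9→25 °C: -98.556 kJ/s
Outlet flows (mol/s): A 5.795, B 6.405, H₂O 6.405
Sensible, products 25→167 °C: 287.62 kJ/s
Q = ΔH = 431.17 kJ/s = 431.17 kW
Heat supplied = 25870 kJ/min

Q_in = 25900 kJ/min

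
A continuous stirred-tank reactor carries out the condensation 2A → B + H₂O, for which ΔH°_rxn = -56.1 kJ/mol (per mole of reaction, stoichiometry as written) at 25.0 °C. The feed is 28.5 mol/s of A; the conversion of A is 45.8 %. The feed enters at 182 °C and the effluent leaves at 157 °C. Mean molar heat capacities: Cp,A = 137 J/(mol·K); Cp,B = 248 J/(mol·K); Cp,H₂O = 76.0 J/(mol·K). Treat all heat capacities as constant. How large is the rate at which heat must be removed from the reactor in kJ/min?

Q_out = 25200 kJ/min

Extent of reaction ξ = 0.458 × 28.5 / 2 = 6.5265 mol/s
Reaction term: ξ·ΔH°_rxn = 6.5265 × -56.1 = -366.14 kJ/s
Sensible, feed 182→25 °C: -613.01 kJ/s
Outlet flows (mol/s): A 15.447, B 6.5265, H₂O 6.5265
Sensible, products 25→157 °C: 558.47 kJ/s
Q = ΔH = -420.67 kJ/s = -420.67 kW
Heat removed = 25240 kJ/min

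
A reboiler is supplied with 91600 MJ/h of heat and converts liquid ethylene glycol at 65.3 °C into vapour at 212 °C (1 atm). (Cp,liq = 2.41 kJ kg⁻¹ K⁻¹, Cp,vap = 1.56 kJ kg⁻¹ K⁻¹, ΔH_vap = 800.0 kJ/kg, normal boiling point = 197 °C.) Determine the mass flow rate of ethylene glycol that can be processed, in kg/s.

ṁ = 22.3 kg/s

Δh = 2.41×(197−65.3) + 800.0 + 1.56×(212−197) = 1140.8 kJ/kg
Q = 91600 MJ/h = 25444 kJ/s = 25444 kJ/s
ṁ = Q/Δh = 25444 / 1140.8 = 22.304 kg/s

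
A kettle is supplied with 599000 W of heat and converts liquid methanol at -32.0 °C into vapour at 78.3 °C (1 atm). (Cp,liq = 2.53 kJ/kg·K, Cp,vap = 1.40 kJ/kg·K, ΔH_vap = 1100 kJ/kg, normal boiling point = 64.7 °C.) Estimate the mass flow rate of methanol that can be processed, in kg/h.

ṁ = 1580 kg/h

Δh = 2.53×(64.7−-32.0) + 1100 + 1.40×(78.3−64.7) = 1363.7 kJ/kg
Q = 599000 W = 599 kJ/s = 2.1564e+06 kJ/h
ṁ = Q/Δh = 2.1564e+06 / 1363.7 = 1581.3 kg/h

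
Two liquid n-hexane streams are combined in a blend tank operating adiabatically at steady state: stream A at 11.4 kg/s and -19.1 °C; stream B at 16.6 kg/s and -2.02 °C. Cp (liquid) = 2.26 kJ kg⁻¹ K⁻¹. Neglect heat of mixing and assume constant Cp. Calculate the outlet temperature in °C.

No heat crosses the boundary, so H_out = H_in.
T_out = Σ ṁᵢCp,ᵢTᵢ / Σ ṁᵢCp,ᵢ
      = -567.87 / 63.28 = -8.974 °C

T_out = -8.97 °C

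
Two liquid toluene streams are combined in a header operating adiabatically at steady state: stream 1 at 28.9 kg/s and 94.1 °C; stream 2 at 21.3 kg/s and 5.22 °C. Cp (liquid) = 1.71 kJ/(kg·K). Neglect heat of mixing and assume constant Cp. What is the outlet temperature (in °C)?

T_out = 56.4 °C

Adiabatic, steady state ⇒ Σ ṁᵢCp,ᵢ(T_out − Tᵢ) = 0
T_out = Σ ṁᵢCp,ᵢTᵢ / Σ ṁᵢCp,ᵢ
      = 4840.5 / 85.842 = 56.388 °C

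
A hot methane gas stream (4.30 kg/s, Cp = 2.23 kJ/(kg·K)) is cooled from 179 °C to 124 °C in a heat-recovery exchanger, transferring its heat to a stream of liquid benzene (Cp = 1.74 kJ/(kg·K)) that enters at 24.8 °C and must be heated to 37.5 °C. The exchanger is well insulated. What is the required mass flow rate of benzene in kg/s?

ṁ_c = 23.9 kg/s

Heat released by hot stream: Q = 4.30 × 2.23 × (179 − 124) = 527.39 kJ/s
Energy balance on cold side (adiabatic exchanger): Q = ṁ_c·Cp_c·(T_c,out − T_c,in)
ṁ_c = 527.39 / [1.74 × (37.5 − 24.8)] = 23.866 kg/s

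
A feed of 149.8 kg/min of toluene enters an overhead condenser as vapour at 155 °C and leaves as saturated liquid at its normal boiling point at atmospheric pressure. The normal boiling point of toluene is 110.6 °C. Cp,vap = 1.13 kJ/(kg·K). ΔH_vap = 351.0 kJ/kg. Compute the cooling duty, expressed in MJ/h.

vapour 155→110.6 °C: -50.172 kJ/kg
condensation at 110.6 °C: -351 kJ/kg
Δh = -50.172 + -351 = -401.17 kJ/kg
Q = ṁ·Δh = 149.8 kg/min × -401.17 kJ/kg = -60096 kJ/min
|Q| = 1001.6 kW = 3605.7 MJ/h

Q_c = 3610 MJ/h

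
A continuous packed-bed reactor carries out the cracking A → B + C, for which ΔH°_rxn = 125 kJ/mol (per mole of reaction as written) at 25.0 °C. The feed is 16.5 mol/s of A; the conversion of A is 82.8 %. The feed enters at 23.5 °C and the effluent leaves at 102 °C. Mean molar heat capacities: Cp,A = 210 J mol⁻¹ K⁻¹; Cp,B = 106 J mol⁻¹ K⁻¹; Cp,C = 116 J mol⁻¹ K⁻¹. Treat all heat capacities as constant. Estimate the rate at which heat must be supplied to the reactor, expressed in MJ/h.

Extent of reaction ξ = 0.828 × 16.5 = 13.662 mol/s
Reaction term: ξ·ΔH°_rxn = 13.662 × 125 = 1707.7 kJ/s
Sensible, feed 23.5→25 °C: 5.1975 kJ/s
Outlet flows (mol/s): A 2.838, B 13.662, C 13.662
Sensible, products 25→102 °C: 279.43 kJ/s
Q = ΔH = 1992.4 kJ/s = 1992.4 kW
Heat supplied = 7172.6 MJ/h

Q_in = 7170 MJ/h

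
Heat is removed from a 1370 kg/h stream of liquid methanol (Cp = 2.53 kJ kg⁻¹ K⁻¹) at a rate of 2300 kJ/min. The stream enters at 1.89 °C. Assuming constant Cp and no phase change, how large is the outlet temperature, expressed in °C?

Q = 2300 kJ/min = 138000 kJ/h
ΔT = Q/(ṁ·Cp) = 138000/(1370×2.53) = 39.814 K
T_out = 1.89 − 39.814 = -37.924 °C

T_out = -37.9 °C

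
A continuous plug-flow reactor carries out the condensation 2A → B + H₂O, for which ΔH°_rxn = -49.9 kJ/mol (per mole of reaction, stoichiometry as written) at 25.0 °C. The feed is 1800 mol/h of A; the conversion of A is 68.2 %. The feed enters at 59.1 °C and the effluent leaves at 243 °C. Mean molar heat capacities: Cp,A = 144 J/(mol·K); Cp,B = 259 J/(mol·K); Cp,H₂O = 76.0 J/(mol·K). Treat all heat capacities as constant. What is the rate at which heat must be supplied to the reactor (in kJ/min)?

Extent of reaction ξ = 0.682 × 1800 / 2 = 613.8 mol/h
Reaction term: ξ·ΔH°_rxn = 613.8 × -49.9 = -30629 kJ/h
Sensible, feed 59.1→25 °C: -8838.7 kJ/h
Outlet flows (mol/h): A 572.4, B 613.8, H₂O 613.8
Sensible, products 25→243 °C: 62795 kJ/h
Q = ΔH = 23327 kJ/h = 6.4798 kW
Heat supplied = 388.79 kJ/min

Q_in = 389 kJ/min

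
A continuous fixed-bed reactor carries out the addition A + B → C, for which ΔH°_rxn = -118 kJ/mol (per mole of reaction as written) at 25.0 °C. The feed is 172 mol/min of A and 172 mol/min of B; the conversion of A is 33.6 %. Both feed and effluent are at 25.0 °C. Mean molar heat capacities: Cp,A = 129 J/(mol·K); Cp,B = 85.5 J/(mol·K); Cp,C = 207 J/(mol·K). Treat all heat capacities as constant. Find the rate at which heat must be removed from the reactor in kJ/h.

Extent of reaction ξ = 0.336 × 172 = 57.792 mol/min
Reaction term: ξ·ΔH°_rxn = 57.792 × -118 = -6819.5 kJ/min
Q = ΔH = -6819.5 kJ/min = -113.66 kW
Heat removed = 409170 kJ/h

Q_out = 409000 kJ/h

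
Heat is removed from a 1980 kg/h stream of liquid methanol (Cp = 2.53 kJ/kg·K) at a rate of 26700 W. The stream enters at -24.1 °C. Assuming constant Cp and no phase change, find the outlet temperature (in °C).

T_out = -43.3 °C

Q = 26700 W = 96120 kJ/h
ΔT = Q/(ṁ·Cp) = 96120/(1980×2.53) = 19.188 K
T_out = -24.1 − 19.188 = -43.288 °C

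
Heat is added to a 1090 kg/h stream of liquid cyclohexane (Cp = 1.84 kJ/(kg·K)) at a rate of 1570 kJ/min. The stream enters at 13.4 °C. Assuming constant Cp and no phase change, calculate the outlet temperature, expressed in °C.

Q = 1570 kJ/min = 94200 kJ/h
ΔT = Q/(ṁ·Cp) = 94200/(1090×1.84) = 46.968 K
T_out = 13.4 + 46.968 = 60.368 °C

T_out = 60.4 °C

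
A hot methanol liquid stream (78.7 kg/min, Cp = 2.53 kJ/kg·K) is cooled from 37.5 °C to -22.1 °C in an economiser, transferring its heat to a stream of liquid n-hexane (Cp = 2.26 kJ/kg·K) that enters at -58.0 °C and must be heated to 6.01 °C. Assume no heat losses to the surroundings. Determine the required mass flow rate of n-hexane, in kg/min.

Heat released by hot stream: Q = 78.7 × 2.53 × (37.5 − -22.1) = 11867 kJ/min
Energy balance on cold side (adiabatic exchanger): Q = ṁ_c·Cp_c·(T_c,out − T_c,in)
ṁ_c = 11867 / [2.26 × (6.01 − -58.0)] = 82.032 kg/min

ṁ_c = 82.0 kg/min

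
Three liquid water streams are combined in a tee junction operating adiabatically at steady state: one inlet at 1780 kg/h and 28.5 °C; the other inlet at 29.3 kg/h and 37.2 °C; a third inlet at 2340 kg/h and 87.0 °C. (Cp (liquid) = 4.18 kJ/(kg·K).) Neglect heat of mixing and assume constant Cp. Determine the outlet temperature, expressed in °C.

T_out = 61.6 °C

Energy balance with Q = 0: Σ ṁᵢCp,ᵢ(T_out − Tᵢ) = 0
Σ ṁᵢCp,ᵢTᵢ = 1780×4.18×28.5 + 29.3×4.18×37.2 + 2340×4.18×87.0 = 1.0676e+06
Σ ṁᵢCp,ᵢ = 1780×4.18 + 29.3×4.18 + 2340×4.18 = 17344
T_out = 1.0676e+06 / 17344 = 61.553 °C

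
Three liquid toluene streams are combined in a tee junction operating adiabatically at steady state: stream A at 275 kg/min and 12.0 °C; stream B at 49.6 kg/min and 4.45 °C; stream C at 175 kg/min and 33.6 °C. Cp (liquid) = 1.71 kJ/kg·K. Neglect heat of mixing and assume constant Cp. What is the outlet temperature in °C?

T_out = 18.8 °C

No heat crosses the boundary, so H_out = H_in.
T_out = Σ ṁᵢCp,ᵢTᵢ / Σ ṁᵢCp,ᵢ
      = 16075 / 854.32 = 18.816 °C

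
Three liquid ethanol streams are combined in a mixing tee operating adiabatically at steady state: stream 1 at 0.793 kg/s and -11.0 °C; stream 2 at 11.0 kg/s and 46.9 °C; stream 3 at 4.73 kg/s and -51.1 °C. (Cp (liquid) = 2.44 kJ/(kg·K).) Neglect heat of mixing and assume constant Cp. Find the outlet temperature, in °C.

Energy balance with Q = 0: Σ ṁᵢCp,ᵢ(T_out − Tᵢ) = 0
Σ ṁᵢCp,ᵢTᵢ = 0.793×2.44×-11.0 + 11.0×2.44×46.9 + 4.73×2.44×-51.1 = 647.76
Σ ṁᵢCp,ᵢ = 0.793×2.44 + 11.0×2.44 + 4.73×2.44 = 40.316
T_out = 647.76 / 40.316 = 16.067 °C

T_out = 16.1 °C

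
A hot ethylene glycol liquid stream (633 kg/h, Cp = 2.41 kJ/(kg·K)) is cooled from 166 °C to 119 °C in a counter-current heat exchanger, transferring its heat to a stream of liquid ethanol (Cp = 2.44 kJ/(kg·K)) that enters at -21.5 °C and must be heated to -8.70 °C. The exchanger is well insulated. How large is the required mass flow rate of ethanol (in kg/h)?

ṁ_c = 2300 kg/h

Heat released by hot stream: Q = 633 × 2.41 × (166 − 119) = 71700 kJ/h
Energy balance on cold side (adiabatic exchanger): Q = ṁ_c·Cp_c·(T_c,out − T_c,in)
ṁ_c = 71700 / [2.44 × (-8.70 − -21.5)] = 2295.7 kg/h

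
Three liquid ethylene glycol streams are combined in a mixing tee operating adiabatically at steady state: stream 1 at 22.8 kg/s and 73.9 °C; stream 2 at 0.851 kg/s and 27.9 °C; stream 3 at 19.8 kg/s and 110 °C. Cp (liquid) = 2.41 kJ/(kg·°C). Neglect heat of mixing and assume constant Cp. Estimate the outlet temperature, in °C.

No heat crosses the boundary, so H_out = H_in.
T_out = Σ ṁᵢCp,ᵢTᵢ / Σ ṁᵢCp,ᵢ
      = 9366.9 / 104.72 = 89.449 °C

T_out = 89.4 °C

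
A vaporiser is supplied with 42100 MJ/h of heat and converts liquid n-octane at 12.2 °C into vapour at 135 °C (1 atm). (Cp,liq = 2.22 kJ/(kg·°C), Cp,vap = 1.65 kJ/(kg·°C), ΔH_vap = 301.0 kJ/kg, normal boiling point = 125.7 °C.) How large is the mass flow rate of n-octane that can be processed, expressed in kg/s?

Δh = 2.22×(125.7−12.2) + 301.0 + 1.65×(135−125.7) = 568.32 kJ/kg
Q = 42100 MJ/h = 11694 kJ/s = 11694 kJ/s
ṁ = Q/Δh = 11694 / 568.32 = 20.577 kg/s

ṁ = 20.6 kg/s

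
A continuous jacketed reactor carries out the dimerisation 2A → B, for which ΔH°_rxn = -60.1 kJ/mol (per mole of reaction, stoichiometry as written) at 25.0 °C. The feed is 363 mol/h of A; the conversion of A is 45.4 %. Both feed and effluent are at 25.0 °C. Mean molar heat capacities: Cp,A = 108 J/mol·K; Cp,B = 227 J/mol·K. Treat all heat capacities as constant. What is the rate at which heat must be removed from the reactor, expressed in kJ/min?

Q_out = 82.5 kJ/min

Extent of reaction ξ = 0.454 × 363 / 2 = 82.401 mol/h
Reaction term: ξ·ΔH°_rxn = 82.401 × -60.1 = -4952.3 kJ/h
Q = ΔH = -4952.3 kJ/h = -1.3756 kW
Heat removed = 82.538 kJ/min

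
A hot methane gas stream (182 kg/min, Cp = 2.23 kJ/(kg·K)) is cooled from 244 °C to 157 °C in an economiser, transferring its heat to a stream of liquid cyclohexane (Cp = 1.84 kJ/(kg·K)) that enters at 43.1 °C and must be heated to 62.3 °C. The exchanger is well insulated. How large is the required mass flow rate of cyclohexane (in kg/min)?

Heat released by hot stream: Q = 182 × 2.23 × (244 − 157) = 35310 kJ/min
Energy balance on cold side (adiabatic exchanger): Q = ṁ_c·Cp_c·(T_c,out − T_c,in)
ṁ_c = 35310 / [1.84 × (62.3 − 43.1)] = 999.49 kg/min

ṁ_c = 999 kg/min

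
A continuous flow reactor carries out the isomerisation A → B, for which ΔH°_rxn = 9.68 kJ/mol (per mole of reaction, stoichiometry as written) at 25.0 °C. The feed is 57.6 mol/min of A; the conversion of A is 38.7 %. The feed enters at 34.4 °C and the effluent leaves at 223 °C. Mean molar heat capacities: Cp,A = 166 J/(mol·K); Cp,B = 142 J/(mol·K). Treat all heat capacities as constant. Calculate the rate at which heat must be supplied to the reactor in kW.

Extent of reaction ξ = 0.387 × 57.6 = 22.291 mol/min
Reaction term: ξ·ΔH°_rxn = 22.291 × 9.68 = 215.78 kJ/min
Sensible, feed 34.4→25 °C: -89.879 kJ/min
Outlet flows (mol/min): A 35.309, B 22.291
Sensible, products 25→223 °C: 1787.3 kJ/min
Q = ΔH = 1913.2 kJ/min = 31.886 kW
Heat supplied = 31.886 kW

Q_in = 31.9 kW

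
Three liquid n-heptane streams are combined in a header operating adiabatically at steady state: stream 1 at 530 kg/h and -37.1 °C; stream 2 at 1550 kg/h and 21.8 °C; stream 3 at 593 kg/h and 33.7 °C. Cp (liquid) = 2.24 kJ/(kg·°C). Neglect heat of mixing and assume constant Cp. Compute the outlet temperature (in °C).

Adiabatic, steady state ⇒ Σ ṁᵢCp,ᵢ(T_out − Tᵢ) = 0
T_out = Σ ṁᵢCp,ᵢTᵢ / Σ ṁᵢCp,ᵢ
      = 76409 / 5987.5 = 12.761 °C

T_out = 12.8 °C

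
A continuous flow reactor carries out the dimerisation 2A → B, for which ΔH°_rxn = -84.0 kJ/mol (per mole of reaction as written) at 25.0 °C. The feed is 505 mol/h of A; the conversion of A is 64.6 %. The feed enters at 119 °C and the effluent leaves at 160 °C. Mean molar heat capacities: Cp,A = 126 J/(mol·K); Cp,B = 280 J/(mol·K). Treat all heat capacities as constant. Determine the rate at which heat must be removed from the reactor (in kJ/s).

Q_out = 2.91 kJ/s

Extent of reaction ξ = 0.646 × 505 / 2 = 163.12 mol/h
Reaction term: ξ·ΔH°_rxn = 163.12 × -84.0 = -13702 kJ/h
Sensible, feed 119→25 °C: -5981.2 kJ/h
Outlet flows (mol/h): A 178.77, B 163.12
Sensible, products 25→160 °C: 9206.6 kJ/h
Q = ΔH = -10476 kJ/h = -2.9101 kW
Heat removed = 2.9101 kJ/s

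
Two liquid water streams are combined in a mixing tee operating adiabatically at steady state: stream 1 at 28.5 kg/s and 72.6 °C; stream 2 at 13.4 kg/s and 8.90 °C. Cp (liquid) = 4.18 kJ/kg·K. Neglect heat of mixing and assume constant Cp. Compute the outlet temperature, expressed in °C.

Adiabatic, steady state ⇒ Σ ṁᵢCp,ᵢ(T_out − Tᵢ) = 0
Σ ṁᵢCp,ᵢTᵢ = 28.5×4.18×72.6 + 13.4×4.18×8.90 = 9147.3
Σ ṁᵢCp,ᵢ = 28.5×4.18 + 13.4×4.18 = 175.14
T_out = 9147.3 / 175.14 = 52.228 °C

T_out = 52.2 °C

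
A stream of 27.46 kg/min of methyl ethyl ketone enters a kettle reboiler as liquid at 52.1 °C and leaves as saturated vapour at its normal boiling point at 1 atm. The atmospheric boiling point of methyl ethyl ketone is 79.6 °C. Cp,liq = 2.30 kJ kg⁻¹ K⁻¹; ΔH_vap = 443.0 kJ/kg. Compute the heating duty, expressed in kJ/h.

liquid 52.1→79.6 °C: 63.25 kJ/kg
vaporisation at 79.6 °C: 443 kJ/kg
Δh = 63.25 + 443 = 506.25 kJ/kg
Q = ṁ·Δh = 27.46 kg/min × 506.25 kJ/kg = 13902 kJ/min
|Q| = 231.69 kW = 834100 kJ/h

Q = 834000 kJ/h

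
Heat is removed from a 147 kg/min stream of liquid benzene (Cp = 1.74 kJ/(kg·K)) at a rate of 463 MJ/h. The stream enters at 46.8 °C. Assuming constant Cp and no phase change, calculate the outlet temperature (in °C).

T_out = 16.6 °C

Q = 463 MJ/h = 7716.7 kJ/min
ΔT = Q/(ṁ·Cp) = 7716.7/(147×1.74) = 30.169 K
T_out = 46.8 − 30.169 = 16.631 °C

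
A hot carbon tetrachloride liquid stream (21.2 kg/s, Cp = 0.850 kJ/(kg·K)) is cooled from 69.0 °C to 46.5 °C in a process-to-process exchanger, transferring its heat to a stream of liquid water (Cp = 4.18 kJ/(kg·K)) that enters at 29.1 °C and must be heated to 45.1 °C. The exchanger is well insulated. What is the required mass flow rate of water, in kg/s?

Heat released by hot stream: Q = 21.2 × 0.850 × (69.0 − 46.5) = 405.45 kJ/s
Energy balance on cold side (adiabatic exchanger): Q = ṁ_c·Cp_c·(T_c,out − T_c,in)
ṁ_c = 405.45 / [4.18 × (45.1 − 29.1)] = 6.0624 kg/s

ṁ_c = 6.06 kg/s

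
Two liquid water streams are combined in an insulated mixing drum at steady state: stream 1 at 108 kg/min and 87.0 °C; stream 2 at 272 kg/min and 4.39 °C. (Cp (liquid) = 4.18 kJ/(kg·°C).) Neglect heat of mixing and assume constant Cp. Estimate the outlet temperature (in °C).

No heat crosses the boundary, so H_out = H_in.
T_out = Σ ṁᵢCp,ᵢTᵢ / Σ ṁᵢCp,ᵢ
      = 44267 / 1588.4 = 27.869 °C

T_out = 27.9 °C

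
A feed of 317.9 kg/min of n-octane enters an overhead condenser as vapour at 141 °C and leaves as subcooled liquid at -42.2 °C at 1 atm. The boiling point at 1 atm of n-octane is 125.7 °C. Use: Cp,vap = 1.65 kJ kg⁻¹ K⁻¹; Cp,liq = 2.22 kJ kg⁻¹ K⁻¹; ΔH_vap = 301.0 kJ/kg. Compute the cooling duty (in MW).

Q_c = 3.70 MW

vapour 141→125.7 °C: -25.245 kJ/kg
condensation at 125.7 °C: -301 kJ/kg
liquid 125.7→-42.2 °C: -372.74 kJ/kg
Δh = -25.245 + -301 + -372.74 = -698.98 kJ/kg
Q = ṁ·Δh = 317.9 kg/min × -698.98 kJ/kg = -222210 kJ/min
|Q| = 3703.4 kW = 3.7034 MW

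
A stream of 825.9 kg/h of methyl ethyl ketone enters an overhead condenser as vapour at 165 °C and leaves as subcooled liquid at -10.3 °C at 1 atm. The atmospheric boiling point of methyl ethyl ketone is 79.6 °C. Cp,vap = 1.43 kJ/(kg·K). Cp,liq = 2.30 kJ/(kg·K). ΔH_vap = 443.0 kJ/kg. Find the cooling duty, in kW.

Q_c = 177 kW

vapour 165→79.6 °C: -122.12 kJ/kg
condensation at 79.6 °C: -443 kJ/kg
liquid 79.6→-10.3 °C: -206.77 kJ/kg
Δh = -122.12 + -443 + -206.77 = -771.89 kJ/kg
Q = ṁ·Δh = 825.9 kg/h × -771.89 kJ/kg = -637510 kJ/h
|Q| = 177.08 kW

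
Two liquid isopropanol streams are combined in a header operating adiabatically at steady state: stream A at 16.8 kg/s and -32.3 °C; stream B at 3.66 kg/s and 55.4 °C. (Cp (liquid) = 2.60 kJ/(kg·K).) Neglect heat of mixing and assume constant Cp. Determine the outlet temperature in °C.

Adiabatic, steady state ⇒ Σ ṁᵢCp,ᵢ(T_out − Tᵢ) = 0
T_out = Σ ṁᵢCp,ᵢTᵢ / Σ ṁᵢCp,ᵢ
      = -883.68 / 53.196 = -16.612 °C

T_out = -16.6 °C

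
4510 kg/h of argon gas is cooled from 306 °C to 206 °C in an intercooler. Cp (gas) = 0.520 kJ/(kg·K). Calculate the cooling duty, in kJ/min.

Q_c = 3910 kJ/min

Q = ṁ·Cp·ΔT = 4510 × 0.520 × (206 − 306) = -234520 kJ/h
Converting: 234520 / 3600 s = 65.144 kW
Cooling duty = 3908.7 kJ/min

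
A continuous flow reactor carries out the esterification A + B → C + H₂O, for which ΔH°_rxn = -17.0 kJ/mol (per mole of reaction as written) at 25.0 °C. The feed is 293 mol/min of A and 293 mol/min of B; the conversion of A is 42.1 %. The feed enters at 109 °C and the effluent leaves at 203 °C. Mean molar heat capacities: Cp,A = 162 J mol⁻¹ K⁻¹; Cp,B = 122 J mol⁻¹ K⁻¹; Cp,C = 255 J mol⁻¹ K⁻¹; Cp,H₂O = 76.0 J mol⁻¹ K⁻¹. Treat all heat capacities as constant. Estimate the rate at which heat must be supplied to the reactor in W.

Q_in = 113000 W

Extent of reaction ξ = 0.421 × 293 = 123.35 mol/min
Reaction term: ξ·ΔH°_rxn = 123.35 × -17.0 = -2097 kJ/min
Sensible, feed 109→25 °C: -6989.8 kJ/min
Outlet flows (mol/min): A 169.65, B 169.65, C 123.35, H₂O 123.35
Sensible, products 25→203 °C: 15844 kJ/min
Q = ΔH = 6756.9 kJ/min = 112.61 kW
Heat supplied = 112610 W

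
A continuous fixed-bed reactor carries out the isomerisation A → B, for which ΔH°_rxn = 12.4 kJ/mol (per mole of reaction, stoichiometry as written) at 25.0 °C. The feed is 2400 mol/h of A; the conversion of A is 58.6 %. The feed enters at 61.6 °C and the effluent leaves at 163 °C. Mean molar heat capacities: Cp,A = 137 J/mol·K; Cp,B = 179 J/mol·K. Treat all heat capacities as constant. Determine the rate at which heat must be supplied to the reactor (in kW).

Q_in = 16.4 kW

Extent of reaction ξ = 0.586 × 2400 = 1406.4 mol/h
Reaction term: ξ·ΔH°_rxn = 1406.4 × 12.4 = 17439 kJ/h
Sensible, feed 61.6→25 °C: -12034 kJ/h
Outlet flows (mol/h): A 993.6, B 1406.4
Sensible, products 25→163 °C: 53526 kJ/h
Q = ΔH = 58931 kJ/h = 16.37 kW
Heat supplied = 16.37 kW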